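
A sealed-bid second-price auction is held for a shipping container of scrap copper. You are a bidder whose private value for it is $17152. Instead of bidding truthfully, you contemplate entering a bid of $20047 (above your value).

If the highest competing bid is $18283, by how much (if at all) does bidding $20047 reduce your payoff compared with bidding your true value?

$1131

Bidding your value $17152: you lose (since $17152 < $18283). Payoff $0.
Bidding $20047: you win and pay $18283. Payoff $17152 − $18283 = −$1131.
The competing bid $18283 lies between your value and your inflated bid, so overbidding wins an item priced above your value.
Loss from deviating = $0 − (−$1131) = $1131.
Truthful bidding weakly dominates here: raising your bid can only win items priced above your value, and lowering it can only forfeit items priced below.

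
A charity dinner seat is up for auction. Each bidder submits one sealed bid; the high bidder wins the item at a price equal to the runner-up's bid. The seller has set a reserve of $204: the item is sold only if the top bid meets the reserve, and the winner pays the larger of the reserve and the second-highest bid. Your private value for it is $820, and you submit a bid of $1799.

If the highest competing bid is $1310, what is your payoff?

Your bid $1799 is the highest and exceeds the reserve.
Price = max(second-highest bid, reserve) = max($1310, $204) = $1310.
Payoff = $820 − $1310 = −$490.

−$490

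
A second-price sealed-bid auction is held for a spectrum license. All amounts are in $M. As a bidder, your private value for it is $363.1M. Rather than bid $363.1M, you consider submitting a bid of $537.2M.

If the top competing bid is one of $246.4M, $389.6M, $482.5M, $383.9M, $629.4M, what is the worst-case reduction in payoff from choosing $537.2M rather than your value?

$246.4M: same outcome either way → loss $0M.
$389.6M: truthful gives $0M, deviation gives −$26.5M → loss $26.5M.
$482.5M: truthful gives $0M, deviation gives −$119.4M → loss $119.4M.
$383.9M: truthful gives $0M, deviation gives −$20.8M → loss $20.8M.
$629.4M: same outcome either way → loss $0M.
Maximum loss: $119.4M.

$119.4M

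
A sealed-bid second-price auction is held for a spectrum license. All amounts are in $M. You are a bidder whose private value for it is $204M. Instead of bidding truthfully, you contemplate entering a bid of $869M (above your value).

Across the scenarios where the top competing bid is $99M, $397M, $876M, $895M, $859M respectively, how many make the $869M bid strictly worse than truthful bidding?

2

The deviation hurts exactly when the highest competing bid lies strictly between $204M and $869M — overbidding then wins at a price above your value.
$99M: below both → same outcome either way.
$397M: inside the interval → strictly worse (loss $193M).
$876M: above both → same outcome either way.
$895M: above both → same outcome either way.
$859M: inside the interval → strictly worse (loss $655M).
Count: 2.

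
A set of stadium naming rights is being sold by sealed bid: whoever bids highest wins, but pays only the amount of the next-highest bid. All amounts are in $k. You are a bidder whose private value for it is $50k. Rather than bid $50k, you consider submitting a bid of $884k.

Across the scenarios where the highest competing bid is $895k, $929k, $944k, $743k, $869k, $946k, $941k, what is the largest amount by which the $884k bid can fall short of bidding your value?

$819k

$895k: same outcome either way → loss $0k.
$929k: same outcome either way → loss $0k.
$944k: same outcome either way → loss $0k.
$743k: truthful gives $0k, deviation gives −$693k → loss $693k.
$869k: truthful gives $0k, deviation gives −$819k → loss $819k.
$946k: same outcome either way → loss $0k.
$941k: same outcome either way → loss $0k.
Maximum loss: $819k.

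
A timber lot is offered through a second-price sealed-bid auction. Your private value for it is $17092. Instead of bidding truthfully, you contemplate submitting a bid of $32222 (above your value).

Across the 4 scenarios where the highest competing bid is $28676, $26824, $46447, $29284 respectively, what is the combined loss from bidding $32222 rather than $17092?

The deviation costs you only when the competing bid falls strictly between $17092 and $32222; elsewhere both bids give the same outcome.
$28676: truthful payoff $0, deviation payoff −$11584 → loss $11584.
$26824: truthful payoff $0, deviation payoff −$9732 → loss $9732.
$46447: outcomes coincide → loss $0.
$29284: truthful payoff $0, deviation payoff −$12192 → loss $12192.
Total loss = $11584 + $9732 + $12192 = $33508.

$33508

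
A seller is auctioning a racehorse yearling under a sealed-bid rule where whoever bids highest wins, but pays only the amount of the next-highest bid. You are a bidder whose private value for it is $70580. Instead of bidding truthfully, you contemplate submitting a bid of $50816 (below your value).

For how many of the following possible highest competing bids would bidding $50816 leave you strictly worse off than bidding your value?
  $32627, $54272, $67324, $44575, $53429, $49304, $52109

The deviation hurts exactly when the highest competing bid lies strictly between $50816 and $70580 — underbidding then forfeits a profitable win.
$32627: below both → same outcome either way.
$54272: inside the interval → strictly worse (loss $16308).
$67324: inside the interval → strictly worse (loss $3256).
$44575: below both → same outcome either way.
$53429: inside the interval → strictly worse (loss $17151).
$49304: below both → same outcome either way.
$52109: inside the interval → strictly worse (loss $18471).
Count: 4.

4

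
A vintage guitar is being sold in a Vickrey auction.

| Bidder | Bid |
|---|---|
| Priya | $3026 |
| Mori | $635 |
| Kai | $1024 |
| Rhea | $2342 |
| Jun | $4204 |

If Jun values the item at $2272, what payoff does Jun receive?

−$754

Highest bid: Jun at $4204, so Jun wins.
Second-highest bid: Priya at $3026 — that is the price the winner pays.
Jun's payoff = value − price = $2272 − $3026 = −$754.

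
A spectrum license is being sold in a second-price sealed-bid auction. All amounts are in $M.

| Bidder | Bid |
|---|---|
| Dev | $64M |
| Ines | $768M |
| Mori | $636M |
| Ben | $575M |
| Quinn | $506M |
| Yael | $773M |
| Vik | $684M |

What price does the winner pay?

Highest bid: Yael at $773M, so Yael wins.
Second-highest bid: Ines at $768M — that is the price the winner pays.

$768M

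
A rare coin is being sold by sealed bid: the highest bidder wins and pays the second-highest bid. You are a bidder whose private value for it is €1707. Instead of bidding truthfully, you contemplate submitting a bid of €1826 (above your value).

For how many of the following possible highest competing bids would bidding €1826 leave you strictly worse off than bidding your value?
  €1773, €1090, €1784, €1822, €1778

4

The deviation hurts exactly when the highest competing bid lies strictly between €1707 and €1826 — overbidding then wins at a price above your value.
€1773: inside the interval → strictly worse (loss €66).
€1090: below both → same outcome either way.
€1784: inside the interval → strictly worse (loss €77).
€1822: inside the interval → strictly worse (loss €115).
€1778: inside the interval → strictly worse (loss €71).
Count: 4.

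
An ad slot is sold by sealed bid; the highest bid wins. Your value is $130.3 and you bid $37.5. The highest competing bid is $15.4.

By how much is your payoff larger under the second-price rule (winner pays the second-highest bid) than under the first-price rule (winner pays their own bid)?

$22.1

You have the highest bid, so you win under either rule.
Second-price: pay $15.4 → payoff $114.9.
First-price: pay your own bid $37.5 → payoff $92.8.
Difference = $114.9 − ($92.8) = $22.1.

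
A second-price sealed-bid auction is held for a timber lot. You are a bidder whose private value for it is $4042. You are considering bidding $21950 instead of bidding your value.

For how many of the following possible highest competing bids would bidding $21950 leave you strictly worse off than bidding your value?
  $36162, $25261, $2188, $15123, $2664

The deviation hurts exactly when the highest competing bid lies strictly between $4042 and $21950 — overbidding then wins at a price above your value.
$36162: above both → same outcome either way.
$25261: above both → same outcome either way.
$2188: below both → same outcome either way.
$15123: inside the interval → strictly worse (loss $11081).
$2664: below both → same outcome either way.
Count: 1.

1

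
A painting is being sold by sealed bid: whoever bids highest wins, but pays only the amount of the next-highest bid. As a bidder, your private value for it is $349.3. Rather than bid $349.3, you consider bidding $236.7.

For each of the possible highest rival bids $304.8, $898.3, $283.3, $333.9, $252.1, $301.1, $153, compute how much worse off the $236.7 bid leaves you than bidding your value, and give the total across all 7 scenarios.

The deviation costs you only when the competing bid falls strictly between $236.7 and $349.3; elsewhere both bids give the same outcome.
$304.8: truthful payoff $44.5, deviation payoff $0 → loss $44.5.
$898.3: outcomes coincide → loss $0.
$283.3: truthful payoff $66, deviation payoff $0 → loss $66.
$333.9: truthful payoff $15.4, deviation payoff $0 → loss $15.4.
$252.1: truthful payoff $97.2, deviation payoff $0 → loss $97.2.
$301.1: truthful payoff $48.2, deviation payoff $0 → loss $48.2.
$153: outcomes coincide → loss $0.
Total loss = $44.5 + $66 + $15.4 + $97.2 + $48.2 = $271.3.

$271.3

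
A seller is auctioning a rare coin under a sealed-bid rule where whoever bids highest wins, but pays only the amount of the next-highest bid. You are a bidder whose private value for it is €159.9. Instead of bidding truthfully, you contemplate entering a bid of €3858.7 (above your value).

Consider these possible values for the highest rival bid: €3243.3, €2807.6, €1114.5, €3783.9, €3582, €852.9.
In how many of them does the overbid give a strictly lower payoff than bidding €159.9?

6

The deviation hurts exactly when the highest competing bid lies strictly between €159.9 and €3858.7 — overbidding then wins at a price above your value.
€3243.3: inside the interval → strictly worse (loss €3083.4).
€2807.6: inside the interval → strictly worse (loss €2647.7).
€1114.5: inside the interval → strictly worse (loss €954.6).
€3783.9: inside the interval → strictly worse (loss €3624).
€3582: inside the interval → strictly worse (loss €3422.1).
€852.9: inside the interval → strictly worse (loss €693).
Count: 6.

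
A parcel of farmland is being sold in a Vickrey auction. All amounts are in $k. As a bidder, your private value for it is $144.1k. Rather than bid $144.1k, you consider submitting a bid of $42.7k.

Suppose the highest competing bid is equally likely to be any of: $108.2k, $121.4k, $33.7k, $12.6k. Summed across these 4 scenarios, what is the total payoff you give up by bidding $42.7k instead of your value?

$58.6k

The deviation costs you only when the competing bid falls strictly between $42.7k and $144.1k; elsewhere both bids give the same outcome.
$108.2k: truthful payoff $35.9k, deviation payoff $0k → loss $35.9k.
$121.4k: truthful payoff $22.7k, deviation payoff $0k → loss $22.7k.
$33.7k: outcomes coincide → loss $0k.
$12.6k: outcomes coincide → loss $0k.
Total loss = $35.9k + $22.7k = $58.6k.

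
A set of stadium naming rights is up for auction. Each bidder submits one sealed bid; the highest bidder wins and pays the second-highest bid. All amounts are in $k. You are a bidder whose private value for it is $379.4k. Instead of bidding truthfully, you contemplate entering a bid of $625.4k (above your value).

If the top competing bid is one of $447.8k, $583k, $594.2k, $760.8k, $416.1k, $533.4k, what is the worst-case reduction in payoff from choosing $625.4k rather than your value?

$214.8k

$447.8k: truthful gives $0k, deviation gives −$68.4k → loss $68.4k.
$583k: truthful gives $0k, deviation gives −$203.6k → loss $203.6k.
$594.2k: truthful gives $0k, deviation gives −$214.8k → loss $214.8k.
$760.8k: same outcome either way → loss $0k.
$416.1k: truthful gives $0k, deviation gives −$36.7k → loss $36.7k.
$533.4k: truthful gives $0k, deviation gives −$154k → loss $154k.
Maximum loss: $214.8k.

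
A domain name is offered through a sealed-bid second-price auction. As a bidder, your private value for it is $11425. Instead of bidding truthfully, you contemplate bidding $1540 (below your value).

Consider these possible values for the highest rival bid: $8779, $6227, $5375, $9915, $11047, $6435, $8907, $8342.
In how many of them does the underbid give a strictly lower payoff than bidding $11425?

The deviation hurts exactly when the highest competing bid lies strictly between $1540 and $11425 — underbidding then forfeits a profitable win.
$8779: inside the interval → strictly worse (loss $2646).
$6227: inside the interval → strictly worse (loss $5198).
$5375: inside the interval → strictly worse (loss $6050).
$9915: inside the interval → strictly worse (loss $1510).
$11047: inside the interval → strictly worse (loss $378).
$6435: inside the interval → strictly worse (loss $4990).
$8907: inside the interval → strictly worse (loss $2518).
$8342: inside the interval → strictly worse (loss $3083).
Count: 8.

8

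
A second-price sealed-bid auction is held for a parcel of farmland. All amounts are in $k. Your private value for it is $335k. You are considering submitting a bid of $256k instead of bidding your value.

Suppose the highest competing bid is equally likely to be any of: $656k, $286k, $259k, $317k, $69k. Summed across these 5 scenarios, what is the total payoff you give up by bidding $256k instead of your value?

$143k

The deviation costs you only when the competing bid falls strictly between $256k and $335k; elsewhere both bids give the same outcome.
$656k: outcomes coincide → loss $0k.
$286k: truthful payoff $49k, deviation payoff $0k → loss $49k.
$259k: truthful payoff $76k, deviation payoff $0k → loss $76k.
$317k: truthful payoff $18k, deviation payoff $0k → loss $18k.
$69k: outcomes coincide → loss $0k.
Total loss = $49k + $76k + $18k = $143k.
Because the price is fixed by the runner-up's bid, deviating from your value can only change a good outcome into a bad one — never the reverse.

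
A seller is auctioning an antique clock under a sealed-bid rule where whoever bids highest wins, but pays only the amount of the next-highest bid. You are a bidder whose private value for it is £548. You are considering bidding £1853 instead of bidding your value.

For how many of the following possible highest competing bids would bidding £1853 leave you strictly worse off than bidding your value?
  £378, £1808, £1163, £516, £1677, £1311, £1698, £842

The deviation hurts exactly when the highest competing bid lies strictly between £548 and £1853 — overbidding then wins at a price above your value.
£378: below both → same outcome either way.
£1808: inside the interval → strictly worse (loss £1260).
£1163: inside the interval → strictly worse (loss £615).
£516: below both → same outcome either way.
£1677: inside the interval → strictly worse (loss £1129).
£1311: inside the interval → strictly worse (loss £763).
£1698: inside the interval → strictly worse (loss £1150).
£842: inside the interval → strictly worse (loss £294).
Count: 6.

6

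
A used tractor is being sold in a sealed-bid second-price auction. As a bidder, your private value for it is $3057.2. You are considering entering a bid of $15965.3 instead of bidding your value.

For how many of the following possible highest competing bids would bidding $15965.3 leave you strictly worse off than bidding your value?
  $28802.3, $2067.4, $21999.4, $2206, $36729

The deviation hurts exactly when the highest competing bid lies strictly between $3057.2 and $15965.3 — overbidding then wins at a price above your value.
$28802.3: above both → same outcome either way.
$2067.4: below both → same outcome either way.
$21999.4: above both → same outcome either way.
$2206: below both → same outcome either way.
$36729: above both → same outcome either way.
Count: 0.

0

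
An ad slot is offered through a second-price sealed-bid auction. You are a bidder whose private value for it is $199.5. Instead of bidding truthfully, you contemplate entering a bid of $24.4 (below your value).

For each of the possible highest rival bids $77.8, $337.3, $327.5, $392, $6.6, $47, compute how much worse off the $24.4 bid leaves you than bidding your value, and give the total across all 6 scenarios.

The deviation costs you only when the competing bid falls strictly between $24.4 and $199.5; elsewhere both bids give the same outcome.
$77.8: truthful payoff $121.7, deviation payoff $0 → loss $121.7.
$337.3: outcomes coincide → loss $0.
$327.5: outcomes coincide → loss $0.
$392: outcomes coincide → loss $0.
$6.6: outcomes coincide → loss $0.
$47: truthful payoff $152.5, deviation payoff $0 → loss $152.5.
Total loss = $121.7 + $152.5 = $274.2.
In a second-price auction your bid sets only whether you win, not what you pay, so bidding your true value is weakly dominant.

$274.2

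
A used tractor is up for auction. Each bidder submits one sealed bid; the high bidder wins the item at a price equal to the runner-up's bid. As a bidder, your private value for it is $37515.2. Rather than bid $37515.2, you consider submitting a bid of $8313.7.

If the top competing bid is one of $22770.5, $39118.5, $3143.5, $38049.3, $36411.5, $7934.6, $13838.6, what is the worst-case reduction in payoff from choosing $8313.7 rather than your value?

$22770.5: truthful gives $14744.7, deviation gives $0 → loss $14744.7.
$39118.5: same outcome either way → loss $0.
$3143.5: same outcome either way → loss $0.
$38049.3: same outcome either way → loss $0.
$36411.5: truthful gives $1103.7, deviation gives $0 → loss $1103.7.
$7934.6: same outcome either way → loss $0.
$13838.6: truthful gives $23676.6, deviation gives $0 → loss $23676.6.
Maximum loss: $23676.6.

$23676.6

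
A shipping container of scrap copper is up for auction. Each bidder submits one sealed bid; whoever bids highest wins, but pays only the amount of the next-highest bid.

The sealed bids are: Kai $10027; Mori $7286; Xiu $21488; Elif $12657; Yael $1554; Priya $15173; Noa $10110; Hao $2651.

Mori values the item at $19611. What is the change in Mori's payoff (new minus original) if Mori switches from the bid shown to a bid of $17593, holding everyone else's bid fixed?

The highest bid among the other bidders is $21488; Mori's bid doesn't change that.
Original bid $7286: Mori is not highest (top rival bid is $21488); payoff $0.
Alternative bid $17593: Mori is not highest (top rival bid is $21488); payoff $0.
Change in payoff = $0 − ($0) = $0.

$0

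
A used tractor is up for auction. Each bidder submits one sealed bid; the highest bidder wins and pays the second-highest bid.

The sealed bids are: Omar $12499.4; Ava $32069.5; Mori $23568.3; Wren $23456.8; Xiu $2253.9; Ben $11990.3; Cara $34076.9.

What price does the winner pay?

Highest bid: Cara at $34076.9, so Cara wins.
Second-highest bid: Ava at $32069.5 — that is the price the winner pays.

$32069.5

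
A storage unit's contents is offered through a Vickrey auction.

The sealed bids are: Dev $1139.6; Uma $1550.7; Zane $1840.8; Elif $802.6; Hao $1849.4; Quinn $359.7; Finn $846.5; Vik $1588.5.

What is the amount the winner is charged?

Highest bid: Hao at $1849.4, so Hao wins.
Second-highest bid: Zane at $1840.8 — that is the price the winner pays.

$1840.8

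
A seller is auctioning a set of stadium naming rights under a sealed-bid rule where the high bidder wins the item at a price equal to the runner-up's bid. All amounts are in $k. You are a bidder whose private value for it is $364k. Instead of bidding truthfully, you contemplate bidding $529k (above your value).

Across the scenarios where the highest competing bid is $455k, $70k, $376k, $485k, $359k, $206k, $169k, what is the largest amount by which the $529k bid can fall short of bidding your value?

$121k

$455k: truthful gives $0k, deviation gives −$91k → loss $91k.
$70k: same outcome either way → loss $0k.
$376k: truthful gives $0k, deviation gives −$12k → loss $12k.
$485k: truthful gives $0k, deviation gives −$121k → loss $121k.
$359k: same outcome either way → loss $0k.
$206k: same outcome either way → loss $0k.
$169k: same outcome either way → loss $0k.
Maximum loss: $121k.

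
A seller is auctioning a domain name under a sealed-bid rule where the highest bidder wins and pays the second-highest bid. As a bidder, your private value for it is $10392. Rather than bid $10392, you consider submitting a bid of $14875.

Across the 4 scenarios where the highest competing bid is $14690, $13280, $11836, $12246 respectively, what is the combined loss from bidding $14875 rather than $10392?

$10484

The deviation costs you only when the competing bid falls strictly between $10392 and $14875; elsewhere both bids give the same outcome.
$14690: truthful payoff $0, deviation payoff −$4298 → loss $4298.
$13280: truthful payoff $0, deviation payoff −$2888 → loss $2888.
$11836: truthful payoff $0, deviation payoff −$1444 → loss $1444.
$12246: truthful payoff $0, deviation payoff −$1854 → loss $1854.
Total loss = $4298 + $2888 + $1444 + $1854 = $10484.
In a second-price auction your bid sets only whether you win, not what you pay, so bidding your true value is weakly dominant.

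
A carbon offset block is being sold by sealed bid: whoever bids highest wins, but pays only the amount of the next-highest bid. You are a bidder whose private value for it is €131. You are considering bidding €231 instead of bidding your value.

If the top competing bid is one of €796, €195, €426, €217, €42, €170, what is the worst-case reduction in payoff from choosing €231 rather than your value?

€86

€796: same outcome either way → loss €0.
€195: truthful gives €0, deviation gives −€64 → loss €64.
€426: same outcome either way → loss €0.
€217: truthful gives €0, deviation gives −€86 → loss €86.
€42: same outcome either way → loss €0.
€170: truthful gives €0, deviation gives −€39 → loss €39.
Maximum loss: €86.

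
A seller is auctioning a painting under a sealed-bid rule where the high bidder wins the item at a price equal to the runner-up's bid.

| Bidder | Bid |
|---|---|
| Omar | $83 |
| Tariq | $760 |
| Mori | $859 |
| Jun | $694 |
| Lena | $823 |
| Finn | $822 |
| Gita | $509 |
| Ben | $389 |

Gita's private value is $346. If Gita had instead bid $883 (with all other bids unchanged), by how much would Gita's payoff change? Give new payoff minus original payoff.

−$513

The highest bid among the other bidders is $859; Gita's bid doesn't change that.
Original bid $509: Gita is not highest (top rival bid is $859); payoff $0.
Alternative bid $883: Gita is highest, pays the top rival bid $859; payoff $346 − $859 = −$513.
Change in payoff = −$513 − ($0) = −$513.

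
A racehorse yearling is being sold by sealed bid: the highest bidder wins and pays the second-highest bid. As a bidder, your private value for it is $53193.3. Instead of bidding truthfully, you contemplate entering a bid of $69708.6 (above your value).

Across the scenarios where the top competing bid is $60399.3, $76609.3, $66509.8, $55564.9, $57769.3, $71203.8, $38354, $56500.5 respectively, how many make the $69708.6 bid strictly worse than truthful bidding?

5

The deviation hurts exactly when the highest competing bid lies strictly between $53193.3 and $69708.6 — overbidding then wins at a price above your value.
$60399.3: inside the interval → strictly worse (loss $7206).
$76609.3: above both → same outcome either way.
$66509.8: inside the interval → strictly worse (loss $13316.5).
$55564.9: inside the interval → strictly worse (loss $2371.6).
$57769.3: inside the interval → strictly worse (loss $4576).
$71203.8: above both → same outcome either way.
$38354: below both → same outcome either way.
$56500.5: inside the interval → strictly worse (loss $3307.2).
Count: 5.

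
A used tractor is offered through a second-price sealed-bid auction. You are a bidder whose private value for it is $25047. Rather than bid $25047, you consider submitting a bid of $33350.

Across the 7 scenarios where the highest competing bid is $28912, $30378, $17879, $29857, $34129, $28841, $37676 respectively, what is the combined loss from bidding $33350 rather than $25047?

The deviation costs you only when the competing bid falls strictly between $25047 and $33350; elsewhere both bids give the same outcome.
$28912: truthful payoff $0, deviation payoff −$3865 → loss $3865.
$30378: truthful payoff $0, deviation payoff −$5331 → loss $5331.
$17879: outcomes coincide → loss $0.
$29857: truthful payoff $0, deviation payoff −$4810 → loss $4810.
$34129: outcomes coincide → loss $0.
$28841: truthful payoff $0, deviation payoff −$3794 → loss $3794.
$37676: outcomes coincide → loss $0.
Total loss = $3865 + $5331 + $4810 + $3794 = $17800.

$17800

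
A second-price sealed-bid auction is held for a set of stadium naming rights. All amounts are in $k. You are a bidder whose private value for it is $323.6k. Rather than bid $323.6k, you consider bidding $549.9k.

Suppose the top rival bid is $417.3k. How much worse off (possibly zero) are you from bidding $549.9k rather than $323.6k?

Bidding your value $323.6k: you lose (since $323.6k < $417.3k). Payoff $0k.
Bidding $549.9k: you win and pay $417.3k. Payoff $323.6k − $417.3k = −$93.7k.
The competing bid $417.3k lies between your value and your inflated bid, so overbidding wins an item priced above your value.
Loss from deviating = $0k − (−$93.7k) = $93.7k.

$93.7k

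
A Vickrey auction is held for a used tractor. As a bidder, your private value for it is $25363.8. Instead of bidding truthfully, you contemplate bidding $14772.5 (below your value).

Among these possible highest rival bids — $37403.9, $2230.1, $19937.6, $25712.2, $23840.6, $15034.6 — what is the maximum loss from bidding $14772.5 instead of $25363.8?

$10329.2

$37403.9: same outcome either way → loss $0.
$2230.1: same outcome either way → loss $0.
$19937.6: truthful gives $5426.2, deviation gives $0 → loss $5426.2.
$25712.2: same outcome either way → loss $0.
$23840.6: truthful gives $1523.2, deviation gives $0 → loss $1523.2.
$15034.6: truthful gives $10329.2, deviation gives $0 → loss $10329.2.
Maximum loss: $10329.2.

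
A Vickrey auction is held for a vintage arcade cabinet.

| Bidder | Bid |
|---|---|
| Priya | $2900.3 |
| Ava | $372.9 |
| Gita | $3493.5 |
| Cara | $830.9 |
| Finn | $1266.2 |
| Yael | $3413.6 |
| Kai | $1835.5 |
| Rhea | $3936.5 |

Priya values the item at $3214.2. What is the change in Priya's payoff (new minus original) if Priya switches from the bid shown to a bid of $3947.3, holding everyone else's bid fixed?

The highest bid among the other bidders is $3936.5; Priya's bid doesn't change that.
Original bid $2900.3: Priya is not highest (top rival bid is $3936.5); payoff $0.
Alternative bid $3947.3: Priya is highest, pays the top rival bid $3936.5; payoff $3214.2 − $3936.5 = −$722.3.
Change in payoff = −$722.3 − ($0) = −$722.3.

−$722.3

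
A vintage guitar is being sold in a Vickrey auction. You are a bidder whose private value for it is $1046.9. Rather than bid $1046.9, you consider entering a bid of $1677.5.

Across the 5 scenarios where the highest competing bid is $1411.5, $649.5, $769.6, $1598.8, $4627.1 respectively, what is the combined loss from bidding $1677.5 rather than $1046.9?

$916.5

The deviation costs you only when the competing bid falls strictly between $1046.9 and $1677.5; elsewhere both bids give the same outcome.
$1411.5: truthful payoff $0, deviation payoff −$364.6 → loss $364.6.
$649.5: outcomes coincide → loss $0.
$769.6: outcomes coincide → loss $0.
$1598.8: truthful payoff $0, deviation payoff −$551.9 → loss $551.9.
$4627.1: outcomes coincide → loss $0.
Total loss = $364.6 + $551.9 = $916.5.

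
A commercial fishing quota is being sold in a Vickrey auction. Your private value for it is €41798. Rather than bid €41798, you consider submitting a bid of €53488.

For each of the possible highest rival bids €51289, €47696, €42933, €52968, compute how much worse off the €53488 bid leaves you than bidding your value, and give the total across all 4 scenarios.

€27694

The deviation costs you only when the competing bid falls strictly between €41798 and €53488; elsewhere both bids give the same outcome.
€51289: truthful payoff €0, deviation payoff −€9491 → loss €9491.
€47696: truthful payoff €0, deviation payoff −€5898 → loss €5898.
€42933: truthful payoff €0, deviation payoff −€1135 → loss €1135.
€52968: truthful payoff €0, deviation payoff −€11170 → loss €11170.
Total loss = €9491 + €5898 + €1135 + €11170 = €27694.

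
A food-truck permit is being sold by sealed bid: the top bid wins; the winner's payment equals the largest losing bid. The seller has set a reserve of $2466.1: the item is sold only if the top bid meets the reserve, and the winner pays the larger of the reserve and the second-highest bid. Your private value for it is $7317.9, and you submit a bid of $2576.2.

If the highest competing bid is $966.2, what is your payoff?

Your bid $2576.2 is the highest and exceeds the reserve.
Price = max(second-highest bid, reserve) = max($966.2, $2466.1) = $2466.1.
Payoff = $7317.9 − $2466.1 = $4851.8.

$4851.8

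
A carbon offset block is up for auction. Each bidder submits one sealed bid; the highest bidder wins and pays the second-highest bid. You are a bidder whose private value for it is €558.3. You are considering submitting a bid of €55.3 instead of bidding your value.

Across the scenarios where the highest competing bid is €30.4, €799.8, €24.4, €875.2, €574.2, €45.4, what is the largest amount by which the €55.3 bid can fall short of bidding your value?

€30.4: same outcome either way → loss €0.
€799.8: same outcome either way → loss €0.
€24.4: same outcome either way → loss €0.
€875.2: same outcome either way → loss €0.
€574.2: same outcome either way → loss €0.
€45.4: same outcome either way → loss €0.
Maximum loss: €0.

€0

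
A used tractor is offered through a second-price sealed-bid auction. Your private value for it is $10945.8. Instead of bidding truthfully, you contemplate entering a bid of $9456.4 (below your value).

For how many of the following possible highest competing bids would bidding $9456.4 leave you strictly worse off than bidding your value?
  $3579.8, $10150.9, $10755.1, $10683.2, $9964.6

4

The deviation hurts exactly when the highest competing bid lies strictly between $9456.4 and $10945.8 — underbidding then forfeits a profitable win.
$3579.8: below both → same outcome either way.
$10150.9: inside the interval → strictly worse (loss $794.9).
$10755.1: inside the interval → strictly worse (loss $190.7).
$10683.2: inside the interval → strictly worse (loss $262.6).
$9964.6: inside the interval → strictly worse (loss $981.2).
Count: 4.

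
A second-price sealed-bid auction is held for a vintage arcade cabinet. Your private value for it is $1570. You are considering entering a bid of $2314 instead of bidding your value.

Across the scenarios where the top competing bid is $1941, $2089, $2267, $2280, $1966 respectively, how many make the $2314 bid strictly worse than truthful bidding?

The deviation hurts exactly when the highest competing bid lies strictly between $1570 and $2314 — overbidding then wins at a price above your value.
$1941: inside the interval → strictly worse (loss $371).
$2089: inside the interval → strictly worse (loss $519).
$2267: inside the interval → strictly worse (loss $697).
$2280: inside the interval → strictly worse (loss $710).
$1966: inside the interval → strictly worse (loss $396).
Count: 5.

5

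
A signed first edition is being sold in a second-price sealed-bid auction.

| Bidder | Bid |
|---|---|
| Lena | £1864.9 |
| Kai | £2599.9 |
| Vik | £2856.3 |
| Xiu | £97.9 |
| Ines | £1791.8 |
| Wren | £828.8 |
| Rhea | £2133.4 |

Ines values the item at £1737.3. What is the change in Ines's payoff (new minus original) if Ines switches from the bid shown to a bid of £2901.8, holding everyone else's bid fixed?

−£1119

The highest bid among the other bidders is £2856.3; Ines's bid doesn't change that.
Original bid £1791.8: Ines is not highest (top rival bid is £2856.3); payoff £0.
Alternative bid £2901.8: Ines is highest, pays the top rival bid £2856.3; payoff £1737.3 − £2856.3 = −£1119.
Change in payoff = −£1119 − (£0) = −£1119.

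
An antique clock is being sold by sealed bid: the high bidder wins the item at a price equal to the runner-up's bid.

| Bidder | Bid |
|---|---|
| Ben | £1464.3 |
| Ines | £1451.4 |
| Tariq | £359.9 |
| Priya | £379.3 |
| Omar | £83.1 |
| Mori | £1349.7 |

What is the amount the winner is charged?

Highest bid: Ben at £1464.3, so Ben wins.
Second-highest bid: Ines at £1451.4 — that is the price the winner pays.

£1451.4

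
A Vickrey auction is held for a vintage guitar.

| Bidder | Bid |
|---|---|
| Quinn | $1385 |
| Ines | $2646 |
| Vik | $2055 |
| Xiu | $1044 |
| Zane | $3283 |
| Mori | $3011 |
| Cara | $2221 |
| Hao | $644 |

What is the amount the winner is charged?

Highest bid: Zane at $3283, so Zane wins.
Second-highest bid: Mori at $3011 — that is the price the winner pays.

$3011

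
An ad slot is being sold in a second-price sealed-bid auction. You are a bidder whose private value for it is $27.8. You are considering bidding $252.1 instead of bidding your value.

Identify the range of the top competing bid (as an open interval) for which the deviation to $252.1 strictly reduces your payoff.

($27.8, $252.1)

If the competing bid is below $27.8, both bids win at the same price — no difference.
If it is above $252.1, both bids lose — no difference.
If it lies strictly between $27.8 and $252.1, bidding your value loses (payoff 0) while bidding $252.1 wins at a price above your value (payoff negative).
So the deviation strictly hurts on the open interval ($27.8, $252.1).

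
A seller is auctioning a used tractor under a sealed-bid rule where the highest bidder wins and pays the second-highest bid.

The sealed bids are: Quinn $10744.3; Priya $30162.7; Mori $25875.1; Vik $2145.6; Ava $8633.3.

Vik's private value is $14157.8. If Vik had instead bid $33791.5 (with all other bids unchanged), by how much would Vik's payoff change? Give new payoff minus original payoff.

−$16004.9

The highest bid among the other bidders is $30162.7; Vik's bid doesn't change that.
Original bid $2145.6: Vik is not highest (top rival bid is $30162.7); payoff $0.
Alternative bid $33791.5: Vik is highest, pays the top rival bid $30162.7; payoff $14157.8 − $30162.7 = −$16004.9.
Change in payoff = −$16004.9 − ($0) = −$16004.9.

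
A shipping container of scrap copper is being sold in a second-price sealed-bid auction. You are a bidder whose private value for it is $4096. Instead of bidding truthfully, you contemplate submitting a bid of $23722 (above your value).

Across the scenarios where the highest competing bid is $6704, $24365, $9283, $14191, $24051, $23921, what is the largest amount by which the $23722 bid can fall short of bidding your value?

$10095

$6704: truthful gives $0, deviation gives −$2608 → loss $2608.
$24365: same outcome either way → loss $0.
$9283: truthful gives $0, deviation gives −$5187 → loss $5187.
$14191: truthful gives $0, deviation gives −$10095 → loss $10095.
$24051: same outcome either way → loss $0.
$23921: same outcome either way → loss $0.
Maximum loss: $10095.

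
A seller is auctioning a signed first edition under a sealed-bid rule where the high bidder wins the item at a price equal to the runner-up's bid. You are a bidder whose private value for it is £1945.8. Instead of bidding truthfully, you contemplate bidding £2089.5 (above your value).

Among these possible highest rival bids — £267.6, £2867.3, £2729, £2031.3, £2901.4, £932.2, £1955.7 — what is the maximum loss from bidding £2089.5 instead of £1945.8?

£267.6: same outcome either way → loss £0.
£2867.3: same outcome either way → loss £0.
£2729: same outcome either way → loss £0.
£2031.3: truthful gives £0, deviation gives −£85.5 → loss £85.5.
£2901.4: same outcome either way → loss £0.
£932.2: same outcome either way → loss £0.
£1955.7: truthful gives £0, deviation gives −£9.9 → loss £9.9.
Maximum loss: £85.5.

£85.5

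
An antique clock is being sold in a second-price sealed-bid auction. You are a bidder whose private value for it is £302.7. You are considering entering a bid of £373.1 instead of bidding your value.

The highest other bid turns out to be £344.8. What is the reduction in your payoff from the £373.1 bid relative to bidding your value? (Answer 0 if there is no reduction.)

£42.1

Bidding your value £302.7: you lose (since £302.7 < £344.8). Payoff £0.
Bidding £373.1: you win and pay £344.8. Payoff £302.7 − £344.8 = −£42.1.
The competing bid £344.8 lies between your value and your inflated bid, so overbidding wins an item priced above your value.
Loss from deviating = £0 − (−£42.1) = £42.1.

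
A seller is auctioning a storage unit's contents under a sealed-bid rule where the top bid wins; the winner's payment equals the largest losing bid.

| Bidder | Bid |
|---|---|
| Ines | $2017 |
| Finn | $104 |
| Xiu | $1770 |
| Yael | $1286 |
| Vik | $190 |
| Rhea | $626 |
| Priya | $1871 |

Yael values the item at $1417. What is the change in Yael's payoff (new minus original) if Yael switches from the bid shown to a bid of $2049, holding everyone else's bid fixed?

−$600

The highest bid among the other bidders is $2017; Yael's bid doesn't change that.
Original bid $1286: Yael is not highest (top rival bid is $2017); payoff $0.
Alternative bid $2049: Yael is highest, pays the top rival bid $2017; payoff $1417 − $2017 = −$600.
Change in payoff = −$600 − ($0) = −$600.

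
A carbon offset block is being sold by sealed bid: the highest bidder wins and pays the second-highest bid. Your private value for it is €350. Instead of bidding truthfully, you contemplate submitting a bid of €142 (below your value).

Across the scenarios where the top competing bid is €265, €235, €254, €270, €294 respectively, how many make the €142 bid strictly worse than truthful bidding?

5

The deviation hurts exactly when the highest competing bid lies strictly between €142 and €350 — underbidding then forfeits a profitable win.
€265: inside the interval → strictly worse (loss €85).
€235: inside the interval → strictly worse (loss €115).
€254: inside the interval → strictly worse (loss €96).
€270: inside the interval → strictly worse (loss €80).
€294: inside the interval → strictly worse (loss €56).
Count: 5.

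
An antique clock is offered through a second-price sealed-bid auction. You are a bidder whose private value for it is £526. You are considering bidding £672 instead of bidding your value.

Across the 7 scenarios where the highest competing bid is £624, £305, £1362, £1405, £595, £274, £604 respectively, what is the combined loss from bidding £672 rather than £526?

The deviation costs you only when the competing bid falls strictly between £526 and £672; elsewhere both bids give the same outcome.
£624: truthful payoff £0, deviation payoff −£98 → loss £98.
£305: outcomes coincide → loss £0.
£1362: outcomes coincide → loss £0.
£1405: outcomes coincide → loss £0.
£595: truthful payoff £0, deviation payoff −£69 → loss £69.
£274: outcomes coincide → loss £0.
£604: truthful payoff £0, deviation payoff −£78 → loss £78.
Total loss = £98 + £69 + £78 = £245.

£245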